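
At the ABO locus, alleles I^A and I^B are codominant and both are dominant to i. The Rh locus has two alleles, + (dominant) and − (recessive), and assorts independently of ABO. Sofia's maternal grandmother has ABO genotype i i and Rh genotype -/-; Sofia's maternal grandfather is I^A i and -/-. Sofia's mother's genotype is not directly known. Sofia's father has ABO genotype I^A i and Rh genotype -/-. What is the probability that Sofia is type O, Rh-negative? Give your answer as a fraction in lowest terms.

3/8

Sofia's mother's ABO genotype from i i × I^A i: 1/2 I^A i, 1/2 i i.
Crossing each possibility with the father I^A i and summing P(type O): 1/2·1/4 + 1/2·1/2 = 3/8.
Similarly for Rh via the mother's Rh distribution: P(Rh-) = 1.
Independent loci: 3/8 × 1 = 3/8.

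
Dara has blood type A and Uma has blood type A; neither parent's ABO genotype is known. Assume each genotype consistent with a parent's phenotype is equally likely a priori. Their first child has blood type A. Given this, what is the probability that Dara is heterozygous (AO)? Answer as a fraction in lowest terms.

7/15

Possible genotypes: Dara ∈ {AA, AO}; Uma ∈ {AA, AO}.
Weight each parental genotype pair by prior × P(type-A child):
  AA × AA: posterior weight 4/15.
  AA × AO: posterior weight 4/15.
  AO × AA: posterior weight 4/15.
  AO × AO: posterior weight 1/5.
Sum the posterior weight over pairs where Dara is AO: 7/15.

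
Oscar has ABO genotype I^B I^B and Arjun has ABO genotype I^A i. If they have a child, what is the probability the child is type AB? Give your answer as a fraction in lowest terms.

1/2

ABO cross I^B I^B × I^A i → offspring phenotypes: 1/2 B, 1/2 AB.
So P(type AB) = 1/2.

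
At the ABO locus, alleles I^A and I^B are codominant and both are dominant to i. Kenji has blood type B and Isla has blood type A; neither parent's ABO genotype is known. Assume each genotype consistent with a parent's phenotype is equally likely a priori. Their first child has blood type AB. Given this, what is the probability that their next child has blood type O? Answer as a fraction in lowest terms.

1/36

Possible genotypes: Kenji ∈ {I^B I^B, I^B i}; Isla ∈ {I^A I^A, I^A i}.
Weight each parental genotype pair by prior × P(type-AB child):
  I^B I^B × I^A I^A: posterior weight 4/9; P(next child type O) = 0.
  I^B I^B × I^A i: posterior weight 2/9; P(next child type O) = 0.
  I^B i × I^A I^A: posterior weight 2/9; P(next child type O) = 0.
  I^B i × I^A i: posterior weight 1/9; P(next child type O) = 1/4.
Weighted sum = 1/36.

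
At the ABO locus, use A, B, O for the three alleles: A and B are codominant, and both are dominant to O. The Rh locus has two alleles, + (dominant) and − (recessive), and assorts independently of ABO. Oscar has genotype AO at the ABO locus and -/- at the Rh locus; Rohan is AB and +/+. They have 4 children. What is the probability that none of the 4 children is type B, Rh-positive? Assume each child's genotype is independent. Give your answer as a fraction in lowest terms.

81/256

ABO cross AO × AB → 1/2 A, 1/4 B, 1/4 AB.
Rh cross -/- × +/+ → 1 Rh+; so P(type B, Rh-positive) = 1/4 × 1 = 1/4 per child.
P(not type B, Rh-positive) = 3/4 for one child; (3/4)^4 = 81/256.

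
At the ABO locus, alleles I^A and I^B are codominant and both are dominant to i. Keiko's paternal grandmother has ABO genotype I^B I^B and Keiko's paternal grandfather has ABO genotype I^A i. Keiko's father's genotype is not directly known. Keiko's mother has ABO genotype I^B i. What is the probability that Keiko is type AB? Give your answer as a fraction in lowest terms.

Keiko's father's ABO genotype from I^B I^B × I^A i: 1/2 I^A I^B, 1/2 I^B i.
Crossing each possibility with the mother I^B i and summing P(type AB): 1/2·1/4 + 1/2·0 = 1/8.

1/8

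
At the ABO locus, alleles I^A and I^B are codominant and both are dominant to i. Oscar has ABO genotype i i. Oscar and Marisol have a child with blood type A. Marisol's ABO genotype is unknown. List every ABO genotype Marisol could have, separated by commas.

For each candidate genotype of Marisol, check whether crossing it with i i can produce every observed child phenotype.
  I^A I^A → possible child types {A} ✓
  I^A I^B → possible child types {A, B} ✓
  I^A i → possible child types {O, A} ✓
  I^B I^B → possible child types {B} ✗
  I^B i → possible child types {O, B} ✗
  i i → possible child types {O} ✗

I^A I^A, I^A I^B, I^A i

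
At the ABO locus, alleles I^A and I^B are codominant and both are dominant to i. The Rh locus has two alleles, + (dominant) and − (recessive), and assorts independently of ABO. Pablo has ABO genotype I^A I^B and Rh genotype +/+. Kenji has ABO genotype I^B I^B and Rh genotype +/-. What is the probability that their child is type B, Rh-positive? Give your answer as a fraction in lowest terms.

1/2

ABO cross I^A I^B × I^B I^B → offspring phenotypes: 1/2 B, 1/2 AB.
Rh cross +/+ × +/- → 1 Rh+.
Independent loci: P(type B, Rh-positive) = 1/2 × 1 = 1/2.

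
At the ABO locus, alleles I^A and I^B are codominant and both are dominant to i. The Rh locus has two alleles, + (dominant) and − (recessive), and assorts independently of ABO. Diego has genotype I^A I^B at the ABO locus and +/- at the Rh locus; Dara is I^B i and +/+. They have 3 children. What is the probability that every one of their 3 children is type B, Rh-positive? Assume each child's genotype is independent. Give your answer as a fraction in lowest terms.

ABO cross I^A I^B × I^B i → 1/4 A, 1/2 B, 1/4 AB.
Rh cross +/- × +/+ → 1 Rh+; so P(type B, Rh-positive) = 1/2 × 1 = 1/2 per child.
All 3 independent: (1/2)^3 = 1/8.

1/8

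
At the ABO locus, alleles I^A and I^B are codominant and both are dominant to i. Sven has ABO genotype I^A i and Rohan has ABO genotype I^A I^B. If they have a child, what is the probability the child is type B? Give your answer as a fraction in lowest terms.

ABO cross I^A i × I^A I^B → offspring phenotypes: 1/2 A, 1/4 B, 1/4 AB.
So P(type B) = 1/4.

1/4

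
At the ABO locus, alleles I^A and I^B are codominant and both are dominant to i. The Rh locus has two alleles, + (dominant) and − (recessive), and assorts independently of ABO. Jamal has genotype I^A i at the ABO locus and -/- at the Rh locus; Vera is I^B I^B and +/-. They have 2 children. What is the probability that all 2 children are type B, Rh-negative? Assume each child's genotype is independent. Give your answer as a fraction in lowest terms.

ABO cross I^A i × I^B I^B → 1/2 B, 1/2 AB.
Rh cross -/- × +/- → 1/2 Rh+, 1/2 Rh-; so P(type B, Rh-negative) = 1/2 × 1/2 = 1/4 per child.
All 2 independent: (1/4)^2 = 1/16.

1/16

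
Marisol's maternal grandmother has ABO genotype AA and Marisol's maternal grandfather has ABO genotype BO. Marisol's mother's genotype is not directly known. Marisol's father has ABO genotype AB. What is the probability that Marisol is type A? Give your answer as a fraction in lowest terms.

3/8

Marisol's mother's ABO genotype from AA × BO: 1/2 AB, 1/2 AO.
Crossing each possibility with the father AB and summing P(type A): 1/2·1/4 + 1/2·1/2 = 3/8.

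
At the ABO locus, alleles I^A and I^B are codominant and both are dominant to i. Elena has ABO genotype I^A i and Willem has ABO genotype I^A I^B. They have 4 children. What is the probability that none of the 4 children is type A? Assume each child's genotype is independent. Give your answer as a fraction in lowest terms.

1/16

ABO cross I^A i × I^A I^B → 1/2 A, 1/4 B, 1/4 AB.
So P(type A) = 1/2 per child.
P(not type A) = 1/2 for one child; (1/2)^4 = 1/16.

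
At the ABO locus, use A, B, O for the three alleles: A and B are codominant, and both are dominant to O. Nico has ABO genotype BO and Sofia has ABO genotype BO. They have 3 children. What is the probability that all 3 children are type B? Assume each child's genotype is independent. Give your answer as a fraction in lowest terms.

27/64

ABO cross BO × BO → 1/4 O, 3/4 B.
So P(type B) = 3/4 per child.
All 3 independent: (3/4)^3 = 27/64.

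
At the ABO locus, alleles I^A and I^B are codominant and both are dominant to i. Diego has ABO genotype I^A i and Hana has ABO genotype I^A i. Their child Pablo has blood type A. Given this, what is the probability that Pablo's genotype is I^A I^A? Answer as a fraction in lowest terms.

1/3

Cross I^A i × I^A i → 1/4 I^A I^A, 1/2 I^A i, 1/4 i i.
Type-A genotypes among offspring: I^A I^A (1/4), I^A i (1/2); total 3/4.
P(I^A I^A | type A) = (1/4) / (3/4) = 1/3.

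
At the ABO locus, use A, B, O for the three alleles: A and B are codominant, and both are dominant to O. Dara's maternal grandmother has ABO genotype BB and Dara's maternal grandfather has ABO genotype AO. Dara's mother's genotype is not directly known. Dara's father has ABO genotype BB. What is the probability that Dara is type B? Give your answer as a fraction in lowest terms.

3/4

Dara's mother's ABO genotype from BB × AO: 1/2 AB, 1/2 BO.
Crossing each possibility with the father BB and summing P(type B): 1/2·1/2 + 1/2·1 = 3/4.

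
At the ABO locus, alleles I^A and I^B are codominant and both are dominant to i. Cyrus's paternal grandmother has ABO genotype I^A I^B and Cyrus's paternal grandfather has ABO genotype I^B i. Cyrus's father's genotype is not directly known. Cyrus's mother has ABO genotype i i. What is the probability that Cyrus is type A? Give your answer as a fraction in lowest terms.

Cyrus's father's ABO genotype from I^A I^B × I^B i: 1/4 I^A I^B, 1/4 I^A i, 1/4 I^B I^B, 1/4 I^B i.
Crossing each possibility with the mother i i and summing P(type A): 1/4·1/2 + 1/4·1/2 + 1/4·0 + 1/4·0 = 1/4.

1/4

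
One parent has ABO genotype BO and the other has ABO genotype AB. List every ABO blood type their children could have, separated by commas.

Gametes from BO × AB give offspring ABO genotypes AB, AO, BB, BO, i.e. phenotypes A, B, AB.

A, B, AB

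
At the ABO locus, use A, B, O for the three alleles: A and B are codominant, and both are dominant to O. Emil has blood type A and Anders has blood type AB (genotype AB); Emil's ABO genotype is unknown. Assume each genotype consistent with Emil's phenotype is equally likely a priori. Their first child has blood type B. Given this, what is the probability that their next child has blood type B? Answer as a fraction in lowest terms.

Possible genotypes: Emil ∈ {AA, AO}; Anders ∈ {AB}.
Weight each parental genotype pair by prior × P(type-B child):
  AO × AB: posterior weight 1; P(next child type B) = 1/4.
Weighted sum = 1/4.

1/4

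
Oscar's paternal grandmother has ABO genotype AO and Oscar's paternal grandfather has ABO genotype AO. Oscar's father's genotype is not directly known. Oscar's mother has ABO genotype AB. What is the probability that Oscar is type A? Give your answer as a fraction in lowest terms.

Oscar's father's ABO genotype from AO × AO: 1/4 AA, 1/2 AO, 1/4 OO.
Crossing each possibility with the mother AB and summing P(type A): 1/4·1/2 + 1/2·1/2 + 1/4·1/2 = 1/2.

1/2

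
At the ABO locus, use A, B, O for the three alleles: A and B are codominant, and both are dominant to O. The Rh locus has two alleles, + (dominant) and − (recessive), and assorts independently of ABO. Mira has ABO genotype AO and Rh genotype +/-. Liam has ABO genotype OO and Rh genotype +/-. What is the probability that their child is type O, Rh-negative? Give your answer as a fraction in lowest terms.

1/8

ABO cross AO × OO → offspring phenotypes: 1/2 O, 1/2 A.
Rh cross +/- × +/- → 3/4 Rh+, 1/4 Rh-.
Independent loci: P(type O, Rh-negative) = 1/2 × 1/4 = 1/8.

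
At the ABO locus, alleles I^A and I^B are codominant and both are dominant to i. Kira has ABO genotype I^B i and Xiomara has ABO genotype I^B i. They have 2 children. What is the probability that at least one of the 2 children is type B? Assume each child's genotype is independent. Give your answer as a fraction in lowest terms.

ABO cross I^B i × I^B i → 1/4 O, 3/4 B.
So P(type B) = 3/4 per child.
P(none) = (1/4)^2 = 1/16; P(at least one) = 1 − 1/16 = 15/16.

15/16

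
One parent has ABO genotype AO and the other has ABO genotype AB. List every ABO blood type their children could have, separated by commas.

A, B, AB

Gametes from AO × AB give offspring ABO genotypes AA, AB, AO, BO, i.e. phenotypes A, B, AB.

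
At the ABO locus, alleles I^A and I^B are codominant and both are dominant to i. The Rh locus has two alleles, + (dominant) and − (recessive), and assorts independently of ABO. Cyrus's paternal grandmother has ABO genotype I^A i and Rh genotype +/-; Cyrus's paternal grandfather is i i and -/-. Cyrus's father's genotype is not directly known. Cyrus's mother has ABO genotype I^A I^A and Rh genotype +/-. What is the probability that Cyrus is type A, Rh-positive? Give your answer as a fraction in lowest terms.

Cyrus's father's ABO genotype from I^A i × i i: 1/2 I^A i, 1/2 i i.
Crossing each possibility with the mother I^A I^A and summing P(type A): 1/2·1 + 1/2·1 = 1.
Similarly for Rh via the father's Rh distribution: P(Rh+) = 5/8.
Independent loci: 1 × 5/8 = 5/8.

5/8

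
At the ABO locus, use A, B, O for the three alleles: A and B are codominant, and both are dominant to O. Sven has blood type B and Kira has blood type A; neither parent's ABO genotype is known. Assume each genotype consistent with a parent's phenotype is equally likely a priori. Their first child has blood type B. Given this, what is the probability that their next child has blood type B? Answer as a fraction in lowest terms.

Possible genotypes: Sven ∈ {BB, BO}; Kira ∈ {AA, AO}.
Weight each parental genotype pair by prior × P(type-B child):
  BB × AO: posterior weight 2/3; P(next child type B) = 1/2.
  BO × AO: posterior weight 1/3; P(next child type B) = 1/4.
Weighted sum = 5/12.

5/12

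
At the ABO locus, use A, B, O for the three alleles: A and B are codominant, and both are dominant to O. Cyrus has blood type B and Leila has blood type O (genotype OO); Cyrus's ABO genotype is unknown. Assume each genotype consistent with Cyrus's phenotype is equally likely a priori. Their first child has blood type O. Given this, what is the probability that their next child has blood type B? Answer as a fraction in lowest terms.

1/2

Possible genotypes: Cyrus ∈ {BB, BO}; Leila ∈ {OO}.
Weight each parental genotype pair by prior × P(type-O child):
  BO × OO: posterior weight 1; P(next child type B) = 1/2.
Weighted sum = 1/2.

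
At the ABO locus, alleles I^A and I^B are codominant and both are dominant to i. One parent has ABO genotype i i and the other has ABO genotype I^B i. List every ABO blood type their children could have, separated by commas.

O, B

Gametes from i i × I^B i give offspring ABO genotypes I^B i, i i, i.e. phenotypes O, B.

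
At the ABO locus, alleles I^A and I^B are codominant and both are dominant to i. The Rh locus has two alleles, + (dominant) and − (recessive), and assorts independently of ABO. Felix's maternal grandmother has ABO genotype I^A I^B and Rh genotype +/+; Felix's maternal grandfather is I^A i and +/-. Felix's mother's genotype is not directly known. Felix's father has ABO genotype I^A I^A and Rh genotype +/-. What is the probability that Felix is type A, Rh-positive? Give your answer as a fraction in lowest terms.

21/32

Felix's mother's ABO genotype from I^A I^B × I^A i: 1/4 I^A I^A, 1/4 I^A I^B, 1/4 I^A i, 1/4 I^B i.
Crossing each possibility with the father I^A I^A and summing P(type A): 1/4·1 + 1/4·1/2 + 1/4·1 + 1/4·1/2 = 3/4.
Similarly for Rh via the mother's Rh distribution: P(Rh+) = 7/8.
Independent loci: 3/4 × 7/8 = 21/32.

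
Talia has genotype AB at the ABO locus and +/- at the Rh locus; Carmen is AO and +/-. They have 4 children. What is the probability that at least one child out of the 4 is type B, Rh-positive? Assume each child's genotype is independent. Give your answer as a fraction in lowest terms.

36975/65536

ABO cross AB × AO → 1/2 A, 1/4 B, 1/4 AB.
Rh cross +/- × +/- → 3/4 Rh+, 1/4 Rh-; so P(type B, Rh-positive) = 1/4 × 3/4 = 3/16 per child.
P(none) = (13/16)^4 = 28561/65536; P(at least one) = 1 − 28561/65536 = 36975/65536.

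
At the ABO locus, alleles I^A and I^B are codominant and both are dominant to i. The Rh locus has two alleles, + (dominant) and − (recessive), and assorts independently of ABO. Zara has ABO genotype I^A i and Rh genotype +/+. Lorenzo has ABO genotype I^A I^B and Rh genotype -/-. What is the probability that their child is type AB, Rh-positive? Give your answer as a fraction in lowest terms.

ABO cross I^A i × I^A I^B → offspring phenotypes: 1/2 A, 1/4 B, 1/4 AB.
Rh cross +/+ × -/- → 1 Rh+.
Independent loci: P(type AB, Rh-positive) = 1/4 × 1 = 1/4.

1/4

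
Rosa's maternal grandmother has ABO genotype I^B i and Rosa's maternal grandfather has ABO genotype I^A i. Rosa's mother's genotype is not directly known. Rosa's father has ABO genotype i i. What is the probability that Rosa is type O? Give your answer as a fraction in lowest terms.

Rosa's mother's ABO genotype from I^B i × I^A i: 1/4 I^A I^B, 1/4 I^A i, 1/4 I^B i, 1/4 i i.
Crossing each possibility with the father i i and summing P(type O): 1/4·0 + 1/4·1/2 + 1/4·1/2 + 1/4·1 = 1/2.

1/2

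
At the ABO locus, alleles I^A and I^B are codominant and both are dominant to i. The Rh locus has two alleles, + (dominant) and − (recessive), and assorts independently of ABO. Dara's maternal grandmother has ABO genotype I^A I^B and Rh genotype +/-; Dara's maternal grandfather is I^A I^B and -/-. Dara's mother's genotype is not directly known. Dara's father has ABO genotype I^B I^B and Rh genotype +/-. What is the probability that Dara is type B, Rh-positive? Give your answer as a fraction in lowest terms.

Dara's mother's ABO genotype from I^A I^B × I^A I^B: 1/4 I^A I^A, 1/2 I^A I^B, 1/4 I^B I^B.
Crossing each possibility with the father I^B I^B and summing P(type B): 1/4·0 + 1/2·1/2 + 1/4·1 = 1/2.
Similarly for Rh via the mother's Rh distribution: P(Rh+) = 5/8.
Independent loci: 1/2 × 5/8 = 5/16.

5/16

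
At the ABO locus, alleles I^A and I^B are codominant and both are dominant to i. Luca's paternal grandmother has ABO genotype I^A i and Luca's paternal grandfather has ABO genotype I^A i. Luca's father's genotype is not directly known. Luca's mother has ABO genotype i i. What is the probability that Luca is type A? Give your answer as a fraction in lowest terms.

Luca's father's ABO genotype from I^A i × I^A i: 1/4 I^A I^A, 1/2 I^A i, 1/4 i i.
Crossing each possibility with the mother i i and summing P(type A): 1/4·1 + 1/2·1/2 + 1/4·0 = 1/2.

1/2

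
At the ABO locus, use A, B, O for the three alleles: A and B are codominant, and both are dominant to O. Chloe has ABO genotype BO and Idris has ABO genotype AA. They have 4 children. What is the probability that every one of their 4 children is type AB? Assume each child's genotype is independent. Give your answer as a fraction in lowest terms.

ABO cross BO × AA → 1/2 A, 1/2 AB.
So P(type AB) = 1/2 per child.
All 4 independent: (1/2)^4 = 1/16.

1/16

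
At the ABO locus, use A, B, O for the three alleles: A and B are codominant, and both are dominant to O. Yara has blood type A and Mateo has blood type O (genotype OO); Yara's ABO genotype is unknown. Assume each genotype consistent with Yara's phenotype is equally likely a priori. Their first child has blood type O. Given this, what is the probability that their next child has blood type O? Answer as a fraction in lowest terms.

1/2

Possible genotypes: Yara ∈ {AA, AO}; Mateo ∈ {OO}.
Weight each parental genotype pair by prior × P(type-O child):
  AO × OO: posterior weight 1; P(next child type O) = 1/2.
Weighted sum = 1/2.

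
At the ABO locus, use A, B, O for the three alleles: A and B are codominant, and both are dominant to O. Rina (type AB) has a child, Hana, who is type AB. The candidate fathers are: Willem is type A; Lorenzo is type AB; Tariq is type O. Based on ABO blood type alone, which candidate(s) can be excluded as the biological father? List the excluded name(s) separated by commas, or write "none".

Tariq

A candidate is excluded only if no genotype consistent with his phenotype could produce a type AB child with a type AB mother.
Tariq (type O): no genotype consistent with that phenotype can produce a type-AB child with a type-AB mother.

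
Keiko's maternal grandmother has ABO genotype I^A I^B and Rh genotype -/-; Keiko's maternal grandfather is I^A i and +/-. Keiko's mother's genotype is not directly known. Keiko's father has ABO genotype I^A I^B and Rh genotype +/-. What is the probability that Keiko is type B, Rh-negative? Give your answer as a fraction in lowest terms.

Keiko's mother's ABO genotype from I^A I^B × I^A i: 1/4 I^A I^A, 1/4 I^A I^B, 1/4 I^A i, 1/4 I^B i.
Crossing each possibility with the father I^A I^B and summing P(type B): 1/4·0 + 1/4·1/4 + 1/4·1/4 + 1/4·1/2 = 1/4.
Similarly for Rh via the mother's Rh distribution: P(Rh-) = 3/8.
Independent loci: 1/4 × 3/8 = 3/32.

3/32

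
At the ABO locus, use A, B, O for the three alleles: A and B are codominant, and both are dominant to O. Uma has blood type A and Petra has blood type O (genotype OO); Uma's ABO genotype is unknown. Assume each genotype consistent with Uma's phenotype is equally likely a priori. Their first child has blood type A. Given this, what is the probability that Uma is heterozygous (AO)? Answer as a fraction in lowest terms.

Possible genotypes: Uma ∈ {AA, AO}; Petra ∈ {OO}.
Weight each parental genotype pair by prior × P(type-A child):
  AA × OO: posterior weight 2/3.
  AO × OO: posterior weight 1/3.
Sum the posterior weight over pairs where Uma is AO: 1/3.

1/3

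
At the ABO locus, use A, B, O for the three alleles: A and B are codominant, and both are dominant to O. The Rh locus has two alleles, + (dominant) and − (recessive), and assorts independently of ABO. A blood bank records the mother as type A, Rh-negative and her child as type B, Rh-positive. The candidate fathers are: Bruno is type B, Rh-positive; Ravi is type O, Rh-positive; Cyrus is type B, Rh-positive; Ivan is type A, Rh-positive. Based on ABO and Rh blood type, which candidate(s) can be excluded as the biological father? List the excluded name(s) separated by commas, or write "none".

Ravi, Ivan

A candidate is excluded only if no genotype consistent with his phenotype could produce a type B, Rh-positive child with a type A, Rh-negative mother.
Ravi (type O, Rh+): no genotype consistent with that phenotype can produce a type-B Rh+ child with a type-A mother.
Ivan (type A, Rh+): no genotype consistent with that phenotype can produce a type-B Rh+ child with a type-A mother.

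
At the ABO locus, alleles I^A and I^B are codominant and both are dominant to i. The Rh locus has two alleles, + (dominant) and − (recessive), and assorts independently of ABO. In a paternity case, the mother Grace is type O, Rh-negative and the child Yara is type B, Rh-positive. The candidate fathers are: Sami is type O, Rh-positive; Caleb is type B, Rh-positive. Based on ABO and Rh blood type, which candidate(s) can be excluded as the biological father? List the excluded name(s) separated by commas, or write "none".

Sami

A candidate is excluded only if no genotype consistent with his phenotype could produce a type B, Rh-positive child with a type O, Rh-negative mother.
Sami (type O, Rh+): no genotype consistent with that phenotype can produce a type-B Rh+ child with a type-O mother.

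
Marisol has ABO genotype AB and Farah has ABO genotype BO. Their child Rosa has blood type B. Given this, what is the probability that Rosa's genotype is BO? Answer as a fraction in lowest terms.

1/2

Cross AB × BO → 1/4 AB, 1/4 AO, 1/4 BB, 1/4 BO.
Type-B genotypes among offspring: BB (1/4), BO (1/4); total 1/2.
P(BO | type B) = (1/4) / (1/2) = 1/2.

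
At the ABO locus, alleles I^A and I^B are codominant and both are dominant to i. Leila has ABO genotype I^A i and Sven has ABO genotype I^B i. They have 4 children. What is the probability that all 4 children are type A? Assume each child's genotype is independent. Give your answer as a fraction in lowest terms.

1/256

ABO cross I^A i × I^B i → 1/4 O, 1/4 A, 1/4 B, 1/4 AB.
So P(type A) = 1/4 per child.
All 4 independent: (1/4)^4 = 1/256.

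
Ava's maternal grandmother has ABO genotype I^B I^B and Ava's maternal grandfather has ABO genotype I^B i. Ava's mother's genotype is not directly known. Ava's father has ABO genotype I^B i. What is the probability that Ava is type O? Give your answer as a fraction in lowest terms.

Ava's mother's ABO genotype from I^B I^B × I^B i: 1/2 I^B I^B, 1/2 I^B i.
Crossing each possibility with the father I^B i and summing P(type O): 1/2·0 + 1/2·1/4 = 1/8.

1/8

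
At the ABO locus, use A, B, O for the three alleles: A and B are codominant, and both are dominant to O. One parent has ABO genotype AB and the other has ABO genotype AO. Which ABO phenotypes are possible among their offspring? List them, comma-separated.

Gametes from AB × AO give offspring ABO genotypes AA, AB, AO, BO, i.e. phenotypes A, B, AB.

A, B, AB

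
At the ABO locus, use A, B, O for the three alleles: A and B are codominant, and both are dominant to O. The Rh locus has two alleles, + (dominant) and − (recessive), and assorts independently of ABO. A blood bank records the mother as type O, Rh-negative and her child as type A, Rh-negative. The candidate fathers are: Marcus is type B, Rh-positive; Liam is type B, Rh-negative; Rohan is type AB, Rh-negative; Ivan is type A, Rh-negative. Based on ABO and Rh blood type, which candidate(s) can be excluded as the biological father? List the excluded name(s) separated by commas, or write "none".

A candidate is excluded only if no genotype consistent with his phenotype could produce a type A, Rh-negative child with a type O, Rh-negative mother.
Marcus (type B, Rh+): no genotype consistent with that phenotype can produce a type-A Rh- child with a type-O mother.
Liam (type B, Rh-): no genotype consistent with that phenotype can produce a type-A Rh- child with a type-O mother.

Marcus, Liam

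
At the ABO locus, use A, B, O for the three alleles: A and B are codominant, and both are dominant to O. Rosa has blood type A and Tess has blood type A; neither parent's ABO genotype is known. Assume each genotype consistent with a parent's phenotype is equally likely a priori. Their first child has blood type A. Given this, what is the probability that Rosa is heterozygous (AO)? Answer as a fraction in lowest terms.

7/15

Possible genotypes: Rosa ∈ {AA, AO}; Tess ∈ {AA, AO}.
Weight each parental genotype pair by prior × P(type-A child):
  AA × AA: posterior weight 4/15.
  AA × AO: posterior weight 4/15.
  AO × AA: posterior weight 4/15.
  AO × AO: posterior weight 1/5.
Sum the posterior weight over pairs where Rosa is AO: 7/15.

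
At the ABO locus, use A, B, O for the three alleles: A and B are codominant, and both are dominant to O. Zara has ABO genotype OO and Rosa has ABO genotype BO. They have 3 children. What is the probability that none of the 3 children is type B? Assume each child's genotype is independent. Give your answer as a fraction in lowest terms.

1/8

ABO cross OO × BO → 1/2 O, 1/2 B.
So P(type B) = 1/2 per child.
P(not type B) = 1/2 for one child; (1/2)^3 = 1/8.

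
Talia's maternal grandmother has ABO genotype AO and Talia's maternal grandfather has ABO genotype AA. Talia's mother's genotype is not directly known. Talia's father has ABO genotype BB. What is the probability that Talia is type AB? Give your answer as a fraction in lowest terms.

3/4

Talia's mother's ABO genotype from AO × AA: 1/2 AA, 1/2 AO.
Crossing each possibility with the father BB and summing P(type AB): 1/2·1 + 1/2·1/2 = 3/4.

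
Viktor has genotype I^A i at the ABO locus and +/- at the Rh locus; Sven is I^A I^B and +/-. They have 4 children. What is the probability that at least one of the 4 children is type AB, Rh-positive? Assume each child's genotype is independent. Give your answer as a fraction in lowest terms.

36975/65536

ABO cross I^A i × I^A I^B → 1/2 A, 1/4 B, 1/4 AB.
Rh cross +/- × +/- → 3/4 Rh+, 1/4 Rh-; so P(type AB, Rh-positive) = 1/4 × 3/4 = 3/16 per child.
P(none) = (13/16)^4 = 28561/65536; P(at least one) = 1 − 28561/65536 = 36975/65536.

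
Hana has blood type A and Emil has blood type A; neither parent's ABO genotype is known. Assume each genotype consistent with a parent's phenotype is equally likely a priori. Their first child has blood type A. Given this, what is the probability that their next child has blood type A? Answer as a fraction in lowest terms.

19/20

Possible genotypes: Hana ∈ {AA, AO}; Emil ∈ {AA, AO}.
Weight each parental genotype pair by prior × P(type-A child):
  AA × AA: posterior weight 4/15; P(next child type A) = 1.
  AA × AO: posterior weight 4/15; P(next child type A) = 1.
  AO × AA: posterior weight 4/15; P(next child type A) = 1.
  AO × AO: posterior weight 1/5; P(next child type A) = 3/4.
Weighted sum = 19/20.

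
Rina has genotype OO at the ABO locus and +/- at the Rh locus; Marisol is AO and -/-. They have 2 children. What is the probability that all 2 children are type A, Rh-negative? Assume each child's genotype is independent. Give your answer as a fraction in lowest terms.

ABO cross OO × AO → 1/2 O, 1/2 A.
Rh cross +/- × -/- → 1/2 Rh+, 1/2 Rh-; so P(type A, Rh-negative) = 1/2 × 1/2 = 1/4 per child.
All 2 independent: (1/4)^2 = 1/16.

1/16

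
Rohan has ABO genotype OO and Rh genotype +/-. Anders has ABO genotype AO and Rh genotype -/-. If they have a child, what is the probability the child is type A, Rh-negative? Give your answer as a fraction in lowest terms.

ABO cross OO × AO → offspring phenotypes: 1/2 O, 1/2 A.
Rh cross +/- × -/- → 1/2 Rh+, 1/2 Rh-.
Independent loci: P(type A, Rh-negative) = 1/2 × 1/2 = 1/4.

1/4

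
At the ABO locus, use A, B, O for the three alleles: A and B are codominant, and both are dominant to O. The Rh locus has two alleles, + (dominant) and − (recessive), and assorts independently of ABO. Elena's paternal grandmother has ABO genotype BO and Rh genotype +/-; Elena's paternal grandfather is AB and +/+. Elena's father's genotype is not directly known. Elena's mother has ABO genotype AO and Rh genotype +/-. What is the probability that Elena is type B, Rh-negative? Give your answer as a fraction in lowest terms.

Elena's father's ABO genotype from BO × AB: 1/4 AB, 1/4 AO, 1/4 BB, 1/4 BO.
Crossing each possibility with the mother AO and summing P(type B): 1/4·1/4 + 1/4·0 + 1/4·1/2 + 1/4·1/4 = 1/4.
Similarly for Rh via the father's Rh distribution: P(Rh-) = 1/8.
Independent loci: 1/4 × 1/8 = 1/32.

1/32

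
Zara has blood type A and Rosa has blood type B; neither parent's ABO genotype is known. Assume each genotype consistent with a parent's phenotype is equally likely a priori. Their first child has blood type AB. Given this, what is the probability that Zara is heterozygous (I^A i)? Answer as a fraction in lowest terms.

Possible genotypes: Zara ∈ {I^A I^A, I^A i}; Rosa ∈ {I^B I^B, I^B i}.
Weight each parental genotype pair by prior × P(type-AB child):
  I^A I^A × I^B I^B: posterior weight 4/9.
  I^A I^A × I^B i: posterior weight 2/9.
  I^A i × I^B I^B: posterior weight 2/9.
  I^A i × I^B i: posterior weight 1/9.
Sum the posterior weight over pairs where Zara is I^A i: 1/3.

1/3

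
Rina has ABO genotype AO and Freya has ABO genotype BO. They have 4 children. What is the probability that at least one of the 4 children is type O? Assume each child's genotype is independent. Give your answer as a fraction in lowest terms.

ABO cross AO × BO → 1/4 O, 1/4 A, 1/4 B, 1/4 AB.
So P(type O) = 1/4 per child.
P(none) = (3/4)^4 = 81/256; P(at least one) = 1 − 81/256 = 175/256.

175/256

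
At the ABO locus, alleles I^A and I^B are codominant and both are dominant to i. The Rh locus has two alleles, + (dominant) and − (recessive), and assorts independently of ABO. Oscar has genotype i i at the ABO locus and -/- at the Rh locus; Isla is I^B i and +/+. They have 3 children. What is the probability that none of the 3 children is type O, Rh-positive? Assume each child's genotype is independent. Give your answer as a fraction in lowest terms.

1/8

ABO cross i i × I^B i → 1/2 O, 1/2 B.
Rh cross -/- × +/+ → 1 Rh+; so P(type O, Rh-positive) = 1/2 × 1 = 1/2 per child.
P(not type O, Rh-positive) = 1/2 for one child; (1/2)^3 = 1/8.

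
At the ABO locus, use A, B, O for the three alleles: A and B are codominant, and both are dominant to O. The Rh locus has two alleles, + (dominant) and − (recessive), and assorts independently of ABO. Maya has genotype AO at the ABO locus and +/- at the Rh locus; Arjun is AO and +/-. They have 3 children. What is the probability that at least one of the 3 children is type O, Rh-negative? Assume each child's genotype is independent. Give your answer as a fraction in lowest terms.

721/4096

ABO cross AO × AO → 1/4 O, 3/4 A.
Rh cross +/- × +/- → 3/4 Rh+, 1/4 Rh-; so P(type O, Rh-negative) = 1/4 × 1/4 = 1/16 per child.
P(none) = (15/16)^3 = 3375/4096; P(at least one) = 1 − 3375/4096 = 721/4096.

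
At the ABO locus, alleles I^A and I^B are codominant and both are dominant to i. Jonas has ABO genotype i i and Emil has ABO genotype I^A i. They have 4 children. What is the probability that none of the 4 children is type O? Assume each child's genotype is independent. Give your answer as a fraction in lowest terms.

1/16

ABO cross i i × I^A i → 1/2 O, 1/2 A.
So P(type O) = 1/2 per child.
P(not type O) = 1/2 for one child; (1/2)^4 = 1/16.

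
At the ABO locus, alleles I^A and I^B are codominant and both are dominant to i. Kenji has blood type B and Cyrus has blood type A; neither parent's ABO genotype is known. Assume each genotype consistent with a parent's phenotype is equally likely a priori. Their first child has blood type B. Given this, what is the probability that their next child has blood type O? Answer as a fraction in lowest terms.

Possible genotypes: Kenji ∈ {I^B I^B, I^B i}; Cyrus ∈ {I^A I^A, I^A i}.
Weight each parental genotype pair by prior × P(type-B child):
  I^B I^B × I^A i: posterior weight 2/3; P(next child type O) = 0.
  I^B i × I^A i: posterior weight 1/3; P(next child type O) = 1/4.
Weighted sum = 1/12.

1/12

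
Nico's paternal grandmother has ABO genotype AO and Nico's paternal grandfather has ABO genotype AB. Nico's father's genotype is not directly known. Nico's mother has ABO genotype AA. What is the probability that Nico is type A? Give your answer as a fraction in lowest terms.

3/4

Nico's father's ABO genotype from AO × AB: 1/4 AA, 1/4 AB, 1/4 AO, 1/4 BO.
Crossing each possibility with the mother AA and summing P(type A): 1/4·1 + 1/4·1/2 + 1/4·1 + 1/4·1/2 = 3/4.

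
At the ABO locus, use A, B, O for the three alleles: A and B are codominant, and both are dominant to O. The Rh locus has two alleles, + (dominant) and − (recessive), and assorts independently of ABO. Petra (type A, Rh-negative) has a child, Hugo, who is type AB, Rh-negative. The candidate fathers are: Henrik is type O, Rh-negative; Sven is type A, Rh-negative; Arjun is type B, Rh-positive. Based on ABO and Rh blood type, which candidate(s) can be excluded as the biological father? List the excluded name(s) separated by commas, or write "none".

A candidate is excluded only if no genotype consistent with his phenotype could produce a type AB, Rh-negative child with a type A, Rh-negative mother.
Henrik (type O, Rh-): no genotype consistent with that phenotype can produce a type-AB Rh- child with a type-A mother.
Sven (type A, Rh-): no genotype consistent with that phenotype can produce a type-AB Rh- child with a type-A mother.

Henrik, Sven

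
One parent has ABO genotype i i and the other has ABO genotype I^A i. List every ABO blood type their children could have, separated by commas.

Gametes from i i × I^A i give offspring ABO genotypes I^A i, i i, i.e. phenotypes O, A.

O, A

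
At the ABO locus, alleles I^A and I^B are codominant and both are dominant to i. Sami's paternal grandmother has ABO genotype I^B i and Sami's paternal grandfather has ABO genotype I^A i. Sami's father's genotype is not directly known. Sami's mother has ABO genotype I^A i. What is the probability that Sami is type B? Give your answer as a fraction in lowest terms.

Sami's father's ABO genotype from I^B i × I^A i: 1/4 I^A I^B, 1/4 I^A i, 1/4 I^B i, 1/4 i i.
Crossing each possibility with the mother I^A i and summing P(type B): 1/4·1/4 + 1/4·0 + 1/4·1/4 + 1/4·0 = 1/8.

1/8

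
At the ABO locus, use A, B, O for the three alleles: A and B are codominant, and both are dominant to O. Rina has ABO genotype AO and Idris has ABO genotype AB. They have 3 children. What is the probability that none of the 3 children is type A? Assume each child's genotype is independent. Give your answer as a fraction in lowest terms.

1/8

ABO cross AO × AB → 1/2 A, 1/4 B, 1/4 AB.
So P(type A) = 1/2 per child.
P(not type A) = 1/2 for one child; (1/2)^3 = 1/8.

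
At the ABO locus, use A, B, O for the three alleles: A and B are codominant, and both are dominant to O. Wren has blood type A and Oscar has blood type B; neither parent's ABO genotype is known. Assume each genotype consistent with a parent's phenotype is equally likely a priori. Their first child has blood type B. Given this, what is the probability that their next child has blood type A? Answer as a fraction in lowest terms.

1/12

Possible genotypes: Wren ∈ {AA, AO}; Oscar ∈ {BB, BO}.
Weight each parental genotype pair by prior × P(type-B child):
  AO × BB: posterior weight 2/3; P(next child type A) = 0.
  AO × BO: posterior weight 1/3; P(next child type A) = 1/4.
Weighted sum = 1/12.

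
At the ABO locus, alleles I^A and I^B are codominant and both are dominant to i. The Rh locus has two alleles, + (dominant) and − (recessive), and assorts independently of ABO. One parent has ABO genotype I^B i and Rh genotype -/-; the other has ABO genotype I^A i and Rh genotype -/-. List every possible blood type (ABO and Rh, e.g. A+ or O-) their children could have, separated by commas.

Gametes from I^B i × I^A i give offspring ABO genotypes I^A I^B, I^A i, I^B i, i i, i.e. phenotypes O, A, B, AB.
Rh cross -/- × -/- → phenotypes Rh-.
Combining independently: O-, A-, B-, AB-.

O-, A-, B-, AB-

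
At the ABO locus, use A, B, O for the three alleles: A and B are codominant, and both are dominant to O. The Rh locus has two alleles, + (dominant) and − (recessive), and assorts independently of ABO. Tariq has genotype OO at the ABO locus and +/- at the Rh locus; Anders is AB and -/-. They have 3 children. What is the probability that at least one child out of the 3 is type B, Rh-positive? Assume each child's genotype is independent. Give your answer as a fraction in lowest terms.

ABO cross OO × AB → 1/2 A, 1/2 B.
Rh cross +/- × -/- → 1/2 Rh+, 1/2 Rh-; so P(type B, Rh-positive) = 1/2 × 1/2 = 1/4 per child.
P(none) = (3/4)^3 = 27/64; P(at least one) = 1 − 27/64 = 37/64.

37/64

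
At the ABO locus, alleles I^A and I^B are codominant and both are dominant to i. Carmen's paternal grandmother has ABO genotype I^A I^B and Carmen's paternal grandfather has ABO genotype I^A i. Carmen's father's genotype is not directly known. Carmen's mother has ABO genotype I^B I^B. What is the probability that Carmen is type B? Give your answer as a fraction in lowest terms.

Carmen's father's ABO genotype from I^A I^B × I^A i: 1/4 I^A I^A, 1/4 I^A I^B, 1/4 I^A i, 1/4 I^B i.
Crossing each possibility with the mother I^B I^B and summing P(type B): 1/4·0 + 1/4·1/2 + 1/4·1/2 + 1/4·1 = 1/2.

1/2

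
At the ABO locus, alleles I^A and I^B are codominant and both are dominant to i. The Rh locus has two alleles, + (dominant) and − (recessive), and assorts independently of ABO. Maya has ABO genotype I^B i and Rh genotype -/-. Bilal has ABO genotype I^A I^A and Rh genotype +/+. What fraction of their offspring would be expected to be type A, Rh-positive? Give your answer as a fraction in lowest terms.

1/2

ABO cross I^B i × I^A I^A → offspring phenotypes: 1/2 A, 1/2 AB.
Rh cross -/- × +/+ → 1 Rh+.
Independent loci: P(type A, Rh-positive) = 1/2 × 1 = 1/2.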